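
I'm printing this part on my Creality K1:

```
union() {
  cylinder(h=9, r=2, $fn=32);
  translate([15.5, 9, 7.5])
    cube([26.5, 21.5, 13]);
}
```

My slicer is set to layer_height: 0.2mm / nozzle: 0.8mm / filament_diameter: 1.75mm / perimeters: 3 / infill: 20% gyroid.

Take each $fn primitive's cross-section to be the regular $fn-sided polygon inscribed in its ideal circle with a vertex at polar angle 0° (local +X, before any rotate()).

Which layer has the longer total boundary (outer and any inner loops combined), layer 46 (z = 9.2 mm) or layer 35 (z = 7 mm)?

layer 46 (z = 9.2 mm)

Layer 46 (z = 9.2): the cylinder is absent (z outside [0, 9]); the cube at (15.5, 9) (footprint 26.5×21.5) is included at this height (perimeter 96.00 mm); Merging all regions: only the 26.5×21.5 cube at (15.5, 9) is present, so the union is just that shape — boundary = 96.00 mm. So its perimeter = 96.00 mm. Layer 35 (z = 7): the cylinder: section is a regular 32-gon, circumradius r=2 (perimeter = 2·32·2.000·sin(180°/32) = 12.55 mm); the cube at (15.5, 9) does not reach this height (z outside [7.5, 20.5]); Combining (union): only the r=2 cylinder is present, so the union is just that shape — boundary = 12.55 mm. So its perimeter = 12.55 mm. Layer 46 is larger (96.00 vs 12.55 mm).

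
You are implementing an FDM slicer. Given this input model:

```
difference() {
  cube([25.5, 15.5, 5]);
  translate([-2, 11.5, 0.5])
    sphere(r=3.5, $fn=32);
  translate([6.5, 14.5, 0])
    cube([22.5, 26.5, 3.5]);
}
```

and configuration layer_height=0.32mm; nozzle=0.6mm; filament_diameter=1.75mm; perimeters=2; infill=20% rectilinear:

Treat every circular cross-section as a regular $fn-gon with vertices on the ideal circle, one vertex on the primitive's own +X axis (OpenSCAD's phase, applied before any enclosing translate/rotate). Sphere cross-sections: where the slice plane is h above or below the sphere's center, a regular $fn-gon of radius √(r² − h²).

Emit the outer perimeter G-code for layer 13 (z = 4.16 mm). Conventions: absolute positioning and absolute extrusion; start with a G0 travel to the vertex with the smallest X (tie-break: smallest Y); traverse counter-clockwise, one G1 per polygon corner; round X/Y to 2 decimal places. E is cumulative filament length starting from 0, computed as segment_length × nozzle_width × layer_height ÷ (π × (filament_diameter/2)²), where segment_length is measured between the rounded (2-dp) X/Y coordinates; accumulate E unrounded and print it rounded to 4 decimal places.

At z = 4.16 mm: the cube (footprint 25.5×15.5) is included at this height; the sphere at (-2, 11.5) is not intersected at this z (|z−center|=3.660 > r=3.5); the cube at (6.5, 14.5) does not reach this height (z outside [0, 3.5]); After the difference (first − rest): none of the subtracted shapes is present at this height, so the 25.5×15.5 cube is unchanged — 1 connected region. The outline is a single polygon with 4 vertices. Extrusion per mm of travel: 0.6 × 0.32 / (π × 0.875²) = 0.079824. Accumulating E over each segment gives final E = 6.5456.

G0 X0.00 Y0.00 Z4.16
G1 X25.50 Y0.00 E2.0355
G1 X25.50 Y15.50 E3.2728
G1 X0.00 Y15.50 E5.3083
G1 X0.00 Y0.00 E6.5456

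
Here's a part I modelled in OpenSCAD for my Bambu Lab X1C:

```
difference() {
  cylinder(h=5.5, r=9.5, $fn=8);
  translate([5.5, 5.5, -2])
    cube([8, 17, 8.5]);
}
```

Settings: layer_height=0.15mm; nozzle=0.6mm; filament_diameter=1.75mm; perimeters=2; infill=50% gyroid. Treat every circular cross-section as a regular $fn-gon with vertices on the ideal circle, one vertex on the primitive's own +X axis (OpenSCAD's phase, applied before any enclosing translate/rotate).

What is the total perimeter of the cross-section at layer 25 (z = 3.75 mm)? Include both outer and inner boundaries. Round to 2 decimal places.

At z = 3.75 mm: the cylinder: section is a regular 8-gon, circumradius r=9.5 (perimeter = 2·8·9.500·sin(180°/8) = 58.17 mm); the cube at (5.5, 5.5) (footprint 8×17) is included at this height (perimeter 50.00 mm); Taking the first minus the rest: starting from the r=9.5 cylinder, the 8×17 cube at (5.5, 5.5) partially overlaps it — only the 2.10 mm² overlap (of its 136.00 mm²) is removed, clipping the outline — boundary = 58.98 mm. Overall, the cross-section is a single solid region. Total boundary length (outer) = 58.98 mm.

58.98 mm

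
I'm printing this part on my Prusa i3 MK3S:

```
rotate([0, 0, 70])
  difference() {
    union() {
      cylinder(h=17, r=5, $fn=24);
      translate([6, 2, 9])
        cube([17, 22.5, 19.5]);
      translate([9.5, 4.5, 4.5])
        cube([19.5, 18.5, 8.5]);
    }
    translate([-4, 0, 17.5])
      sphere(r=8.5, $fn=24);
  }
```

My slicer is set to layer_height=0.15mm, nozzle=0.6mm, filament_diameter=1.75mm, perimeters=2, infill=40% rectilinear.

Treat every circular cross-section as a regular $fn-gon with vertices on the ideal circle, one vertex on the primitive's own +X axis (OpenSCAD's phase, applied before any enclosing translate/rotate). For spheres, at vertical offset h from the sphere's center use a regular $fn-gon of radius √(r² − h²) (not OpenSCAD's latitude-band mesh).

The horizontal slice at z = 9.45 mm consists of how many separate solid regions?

2

At z = 9.45 mm: the r=5 cylinder contributes a regular 24-gon of circumradius 5; the cube at (6, 2) (footprint 17×22.5) is included at this height; the 19.5×18.5 cube at (9.5, 4.5) contributes its full rectangle; Merging all regions: the regions partially overlap (shared area 249.75 mm²), so overlapping operands fuse into one piece — 2 connected regions; the r=8.5 sphere at (-4, 0) contributes a regular 24-gon of circumradius √(8.5²−8.05²) = 2.729; Taking the first minus the rest: starting from the result so far, the r=8.5 sphere at (-4, 0) partially overlaps it — only the 15.44 mm² overlap (of its 23.13 mm²) is removed, clipping the outline — 2 connected regions; (rotated 70° about Z; rotation is an isometry so areas/perimeters/island counts are preserved). The result has 2 disconnected regions.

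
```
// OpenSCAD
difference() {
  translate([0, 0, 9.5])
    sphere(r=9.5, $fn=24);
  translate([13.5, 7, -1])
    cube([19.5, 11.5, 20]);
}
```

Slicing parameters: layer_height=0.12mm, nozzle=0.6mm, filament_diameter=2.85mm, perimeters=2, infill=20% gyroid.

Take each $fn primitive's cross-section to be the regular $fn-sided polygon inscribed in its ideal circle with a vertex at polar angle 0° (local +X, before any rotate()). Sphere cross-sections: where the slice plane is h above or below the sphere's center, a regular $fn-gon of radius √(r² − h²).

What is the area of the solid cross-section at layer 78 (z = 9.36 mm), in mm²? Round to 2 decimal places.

At z = 9.36 mm: the sphere: section is a regular 24-gon, circumradius = √(r²−h²) = √(9.5²−0.14²) = 9.499 (area = (24/2)·9.499²·sin(360°/24) = 280.24 mm²); the cube at (13.5, 7) is present — its section is the full 19.5×11.5 rectangle (area 224.25 mm²); Subtracting the remaining from the first: starting from the r=9.5 sphere (280.24 mm²), the 19.5×11.5 cube at (13.5, 7) misses the remaining region (no effect) — area = 280.24 mm². Overall, the cross-section is a single solid region. Net area = 280.24 mm².

280.24 mm²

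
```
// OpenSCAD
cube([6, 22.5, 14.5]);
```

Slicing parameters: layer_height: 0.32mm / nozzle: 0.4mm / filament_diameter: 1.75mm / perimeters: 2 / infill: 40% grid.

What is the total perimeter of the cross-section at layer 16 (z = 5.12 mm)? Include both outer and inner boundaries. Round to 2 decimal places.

57.00 mm

At z = 5.12 mm: the cube is present — its section is the full 6×22.5 rectangle (perimeter 57.00 mm). Overall, the cross-section is a single solid region. Total boundary length (outer) = 57.00 mm.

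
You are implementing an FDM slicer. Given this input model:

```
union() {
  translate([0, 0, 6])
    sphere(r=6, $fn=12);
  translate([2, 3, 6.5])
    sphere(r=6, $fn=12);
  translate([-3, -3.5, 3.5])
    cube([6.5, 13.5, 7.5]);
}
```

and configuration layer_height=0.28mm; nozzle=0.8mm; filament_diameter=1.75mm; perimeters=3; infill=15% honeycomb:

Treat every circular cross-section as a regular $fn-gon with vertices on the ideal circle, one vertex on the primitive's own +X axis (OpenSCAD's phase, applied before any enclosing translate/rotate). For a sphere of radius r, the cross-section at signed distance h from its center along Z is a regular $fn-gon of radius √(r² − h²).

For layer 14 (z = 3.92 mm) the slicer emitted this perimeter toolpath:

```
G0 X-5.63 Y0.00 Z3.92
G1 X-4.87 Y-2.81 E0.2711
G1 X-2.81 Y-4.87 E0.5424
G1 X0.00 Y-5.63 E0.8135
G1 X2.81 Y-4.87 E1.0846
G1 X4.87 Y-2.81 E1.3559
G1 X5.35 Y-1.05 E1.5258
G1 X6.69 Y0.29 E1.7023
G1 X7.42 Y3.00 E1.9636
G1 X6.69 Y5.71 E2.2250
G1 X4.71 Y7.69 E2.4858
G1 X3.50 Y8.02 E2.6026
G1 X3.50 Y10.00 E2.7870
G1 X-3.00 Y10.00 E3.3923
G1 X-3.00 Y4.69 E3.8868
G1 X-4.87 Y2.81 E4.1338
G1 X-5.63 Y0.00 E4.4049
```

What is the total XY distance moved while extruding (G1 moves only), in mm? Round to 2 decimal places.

Sum the Euclidean lengths of each G1 segment: total = 47.30 mm.

47.30 mm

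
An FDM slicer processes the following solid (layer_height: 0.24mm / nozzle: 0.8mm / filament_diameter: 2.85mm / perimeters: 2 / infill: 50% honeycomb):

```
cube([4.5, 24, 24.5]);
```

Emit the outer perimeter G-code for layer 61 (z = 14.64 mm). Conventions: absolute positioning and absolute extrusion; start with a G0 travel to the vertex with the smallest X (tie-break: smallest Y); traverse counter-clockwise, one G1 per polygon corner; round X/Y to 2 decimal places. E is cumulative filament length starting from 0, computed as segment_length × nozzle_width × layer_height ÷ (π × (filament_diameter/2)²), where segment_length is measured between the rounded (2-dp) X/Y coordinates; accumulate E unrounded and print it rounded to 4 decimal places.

At z = 14.64 mm: the cube (footprint 4.5×24) is included at this height. The outline is a single polygon with 4 vertices. Extrusion per mm of travel: 0.8 × 0.24 / (π × 1.425²) = 0.030097. Accumulating E over each segment gives final E = 1.7155.

G0 X0.00 Y0.00 Z14.64
G1 X4.50 Y0.00 E0.1354
G1 X4.50 Y24.00 E0.8578
G1 X0.00 Y24.00 E0.9932
G1 X0.00 Y0.00 E1.7155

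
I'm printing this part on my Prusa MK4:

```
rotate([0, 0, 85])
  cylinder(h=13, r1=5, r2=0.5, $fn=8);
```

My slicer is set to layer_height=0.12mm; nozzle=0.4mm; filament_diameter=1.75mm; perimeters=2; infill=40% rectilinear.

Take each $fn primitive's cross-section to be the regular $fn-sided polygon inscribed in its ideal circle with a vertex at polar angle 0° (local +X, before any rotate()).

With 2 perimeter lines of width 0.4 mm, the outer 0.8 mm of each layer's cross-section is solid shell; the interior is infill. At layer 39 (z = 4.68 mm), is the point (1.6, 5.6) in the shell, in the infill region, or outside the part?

At z = 4.68 mm: the cone (r1=5→r2=0.5) has section circumradius 3.380 here — a regular 8-gon; (whole slice rotated 85° about Z — lengths, areas and connectivity unchanged). Overall, the cross-section is a single solid region. Undo the 85° rotation: the query point maps to (5.718, -1.106) in the un-rotated model frame. The nearest boundary edge runs (2.39, -2.39)→(3.38, 0.00); distance from the point to it = 2.58 mm. The point is not inside any of the regions above, so it lies outside the cross-section (2.58 mm from the nearest boundary).

outside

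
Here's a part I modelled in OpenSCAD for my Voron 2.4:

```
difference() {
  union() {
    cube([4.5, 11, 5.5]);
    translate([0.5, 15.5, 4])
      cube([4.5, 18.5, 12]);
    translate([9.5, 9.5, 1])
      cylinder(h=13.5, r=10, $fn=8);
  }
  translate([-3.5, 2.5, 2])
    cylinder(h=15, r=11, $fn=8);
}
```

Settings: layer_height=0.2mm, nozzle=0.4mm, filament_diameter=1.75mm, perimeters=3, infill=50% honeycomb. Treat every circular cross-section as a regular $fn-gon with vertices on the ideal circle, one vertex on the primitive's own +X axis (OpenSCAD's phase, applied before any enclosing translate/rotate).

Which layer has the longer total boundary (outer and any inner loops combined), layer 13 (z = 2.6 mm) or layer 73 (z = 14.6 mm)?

Layer 13 (z = 2.6): the cube is present — its section is the full 4.5×11 rectangle (perimeter 31.00 mm); the cube at (0.5, 15.5) is absent (z outside [4, 16]); the cylinder at (9.5, 9.5): section is a regular 8-gon, circumradius r=10 (perimeter = 2·8·10.000·sin(180°/8) = 61.23 mm); Taking the union: the regions partially overlap (shared area 32.32 mm²), so the edge portions inside another operand are dropped and the merged outline is re-measured after clipping — boundary = 67.10 mm; the r=11 cylinder at (-3.5, 2.5) contributes a regular 8-gon of circumradius 11 (perimeter = 2·8·11.000·sin(180°/8) = 67.35 mm); Taking the first minus the rest: starting from the result so far, the r=11 cylinder at (-3.5, 2.5) partially overlaps it — only the 64.97 mm² overlap (of its 342.24 mm²) is removed, clipping the outline — boundary = 60.91 mm. So its perimeter = 60.91 mm. Layer 73 (z = 14.6): the cube is absent (z outside [0, 5.5]); the cube at (0.5, 15.5) (footprint 4.5×18.5) is included at this height (perimeter 46.00 mm); the cylinder at (9.5, 9.5) does not reach this height (z outside [1, 14.5]); Merging all regions: only the 4.5×18.5 cube at (0.5, 15.5) is present, so the union is just that shape — boundary = 46.00 mm; the cylinder at (-3.5, 2.5): section is a regular 8-gon, circumradius r=11 (perimeter = 2·8·11.000·sin(180°/8) = 67.35 mm); Taking the first minus the rest: starting from that combined region, the r=11 cylinder at (-3.5, 2.5) misses the remaining region (no effect) — boundary = 46.00 mm. So its perimeter = 46.00 mm. Layer 13 is larger (60.91 vs 46.00 mm).

layer 13 (z = 2.6 mm)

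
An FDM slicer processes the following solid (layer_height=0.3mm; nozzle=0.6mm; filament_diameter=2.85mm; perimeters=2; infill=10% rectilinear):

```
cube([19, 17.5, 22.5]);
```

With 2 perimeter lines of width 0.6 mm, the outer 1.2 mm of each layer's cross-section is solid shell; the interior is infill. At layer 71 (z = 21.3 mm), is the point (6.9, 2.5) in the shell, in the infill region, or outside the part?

infill

At z = 21.3 mm: the 19×17.5 cube contributes its full rectangle. Overall, the cross-section is a single solid region. The nearest boundary edge runs (0.00, 0.00)→(19.00, 0.00); distance from the point to it = 2.50 mm. The point is inside the cross-section and 2.50 mm from the nearest boundary — more than the 1.2 mm shell width (2 × 0.6), so it's in the infill interior.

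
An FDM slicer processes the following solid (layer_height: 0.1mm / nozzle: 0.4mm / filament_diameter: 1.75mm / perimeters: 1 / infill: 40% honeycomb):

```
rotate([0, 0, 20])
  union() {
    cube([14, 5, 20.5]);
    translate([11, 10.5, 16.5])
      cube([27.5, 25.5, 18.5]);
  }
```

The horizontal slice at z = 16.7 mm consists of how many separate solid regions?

At z = 16.7 mm: the cube (footprint 14×5) is included at this height; the 27.5×25.5 cube at (11, 10.5) contributes its full rectangle; Merging all regions: the 2 present regions are separate (no shared area or edge), so areas and boundary lengths simply add and each stays a separate island — 2 connected regions; (whole slice rotated 20° about Z — lengths, areas and connectivity unchanged). The result has 2 disconnected regions.

2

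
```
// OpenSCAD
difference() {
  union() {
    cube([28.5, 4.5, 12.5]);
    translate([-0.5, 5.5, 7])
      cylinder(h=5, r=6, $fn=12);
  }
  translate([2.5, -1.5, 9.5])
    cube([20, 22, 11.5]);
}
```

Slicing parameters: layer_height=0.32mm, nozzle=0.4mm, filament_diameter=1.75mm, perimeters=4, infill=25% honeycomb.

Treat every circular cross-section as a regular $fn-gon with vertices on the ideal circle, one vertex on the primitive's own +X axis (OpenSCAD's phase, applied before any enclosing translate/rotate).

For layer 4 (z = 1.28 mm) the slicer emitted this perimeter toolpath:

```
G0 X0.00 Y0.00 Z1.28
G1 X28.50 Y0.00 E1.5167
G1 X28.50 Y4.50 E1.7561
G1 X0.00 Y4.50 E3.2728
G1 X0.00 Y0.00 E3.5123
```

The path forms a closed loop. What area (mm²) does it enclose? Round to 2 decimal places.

128.25 mm²

Apply the shoelace formula to the sequence of (X, Y) vertices; enclosed area = 128.25 mm².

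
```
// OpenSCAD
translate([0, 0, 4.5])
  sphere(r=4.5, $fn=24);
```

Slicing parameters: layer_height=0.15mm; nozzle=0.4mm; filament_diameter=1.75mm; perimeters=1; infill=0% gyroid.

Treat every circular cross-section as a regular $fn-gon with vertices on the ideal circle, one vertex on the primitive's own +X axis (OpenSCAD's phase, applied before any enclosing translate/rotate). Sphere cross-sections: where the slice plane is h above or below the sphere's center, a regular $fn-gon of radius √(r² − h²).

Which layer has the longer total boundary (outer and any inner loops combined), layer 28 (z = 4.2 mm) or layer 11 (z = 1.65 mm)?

layer 28 (z = 4.2 mm)

Layer 28 (z = 4.2): the sphere: section is a regular 24-gon, circumradius = √(r²−h²) = √(4.5²−0.3²) = 4.490 (perimeter = 2·24·4.490·sin(180°/24) = 28.13 mm). So its perimeter = 28.13 mm. Layer 11 (z = 1.65): the r=4.5 sphere contributes a regular 24-gon of circumradius √(4.5²−2.85²) = 3.482 (perimeter = 2·24·3.482·sin(180°/24) = 21.82 mm). So its perimeter = 21.82 mm. Layer 28 is larger (28.13 vs 21.82 mm).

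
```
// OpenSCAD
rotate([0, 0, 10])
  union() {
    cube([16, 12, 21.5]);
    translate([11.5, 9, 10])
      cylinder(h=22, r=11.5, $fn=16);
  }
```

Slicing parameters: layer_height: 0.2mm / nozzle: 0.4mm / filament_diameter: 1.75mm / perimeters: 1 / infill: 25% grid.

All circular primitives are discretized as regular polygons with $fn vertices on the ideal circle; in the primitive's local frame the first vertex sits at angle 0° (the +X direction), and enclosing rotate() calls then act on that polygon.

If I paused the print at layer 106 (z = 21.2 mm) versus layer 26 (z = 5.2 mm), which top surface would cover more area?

Layer 106 (z = 21.2): the 16×12 cube contributes its full rectangle (area 192.00 mm²); the r=11.5 cylinder at (11.5, 9) gives a regular 16-gon of circumradius 11.5 (constant along its height) (area = (16/2)·11.500²·sin(360°/16) = 404.88 mm²); Merging all regions: the regions partially overlap — summed areas 596.88 mm² minus the doubly-counted overlap 177.77 mm² gives 419.11 mm² — area = 419.11 mm²; (whole slice rotated 10° about Z — lengths, areas and connectivity unchanged). So its area = 419.11 mm². Layer 26 (z = 5.2): the cube is present — its section is the full 16×12 rectangle (area 192.00 mm²); the cylinder at (11.5, 9) does not reach this height (z outside [10, 32]); Taking the union: only the 16×12 cube is present, so the union is just that shape — area = 192.00 mm²; (rotated 10° about Z; rotation is an isometry so areas/perimeters/island counts are preserved). So its area = 192.00 mm². Layer 106 is larger (419.11 vs 192.00 mm²).

layer 106 (z = 21.2 mm)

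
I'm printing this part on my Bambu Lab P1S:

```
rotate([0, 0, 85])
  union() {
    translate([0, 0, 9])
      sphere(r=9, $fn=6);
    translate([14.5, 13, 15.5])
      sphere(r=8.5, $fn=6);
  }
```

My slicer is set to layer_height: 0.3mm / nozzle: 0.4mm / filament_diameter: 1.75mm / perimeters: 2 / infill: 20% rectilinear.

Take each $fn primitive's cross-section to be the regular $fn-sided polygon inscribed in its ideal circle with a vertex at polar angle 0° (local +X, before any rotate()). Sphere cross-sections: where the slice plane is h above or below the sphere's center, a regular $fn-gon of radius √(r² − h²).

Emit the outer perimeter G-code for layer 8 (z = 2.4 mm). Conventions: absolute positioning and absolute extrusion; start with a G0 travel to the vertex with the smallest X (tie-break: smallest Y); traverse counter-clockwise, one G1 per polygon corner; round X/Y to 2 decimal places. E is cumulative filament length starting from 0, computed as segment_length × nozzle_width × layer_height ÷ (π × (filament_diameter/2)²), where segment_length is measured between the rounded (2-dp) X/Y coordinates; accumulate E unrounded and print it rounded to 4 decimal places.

G0 X-5.55 Y-2.59 Z2.40
G1 X-0.53 Y-6.10 E0.3056
G1 X5.01 Y-3.51 E0.6107
G1 X5.55 Y2.59 E0.9162
G1 X0.53 Y6.10 E1.2218
G1 X-5.01 Y3.51 E1.5269
G1 X-5.55 Y-2.59 E1.8324

At z = 2.4 mm: the sphere: section is a regular 6-gon, circumradius = √(r²−h²) = √(9²−6.6²) = 6.119; the sphere at (14.5, 13) is not intersected at this z (|z−center|=13.100 > r=8.5); Taking the union: only the r=9 sphere is present, so the union is just that shape — 1 connected region; (rotated 85° about Z; rotation is an isometry so areas/perimeters/island counts are preserved). The outline is a single polygon with 6 vertices. Extrusion per mm of travel: 0.4 × 0.3 / (π × 0.875²) = 0.049890. Accumulating E over each segment gives final E = 1.8324.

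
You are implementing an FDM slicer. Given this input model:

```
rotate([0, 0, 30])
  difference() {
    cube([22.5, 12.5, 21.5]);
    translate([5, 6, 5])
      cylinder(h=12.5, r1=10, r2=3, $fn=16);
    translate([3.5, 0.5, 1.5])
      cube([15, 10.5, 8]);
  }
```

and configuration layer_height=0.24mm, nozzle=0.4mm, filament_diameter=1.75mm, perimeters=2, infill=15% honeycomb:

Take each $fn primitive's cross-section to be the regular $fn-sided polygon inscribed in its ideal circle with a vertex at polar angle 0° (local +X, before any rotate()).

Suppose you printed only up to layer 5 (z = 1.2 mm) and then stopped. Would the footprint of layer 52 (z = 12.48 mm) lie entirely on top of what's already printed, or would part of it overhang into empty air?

Compare the two slices. At z = 1.2: the cube (footprint 22.5×12.5) is included at this height (area 281.25 mm²); the cone at (5, 6) is absent (z outside [5, 17.5]); the cube at (3.5, 0.5) does not reach this height (z outside [1.5, 9.5]); Taking the first minus the rest: none of the subtracted shapes is present at this height, so the 22.5×12.5 cube is unchanged — area = 281.25 mm²; (rotated 30° about Z; rotation is an isometry so areas/perimeters/island counts are preserved). At z = 12.48: the 22.5×12.5 cube contributes its full rectangle (area 281.25 mm²); the cone at (5, 6): at t=0.598 of its height the radius interpolates to r₁+(r₂−r₁)t = 5.811, giving a regular 16-gon of that circumradius (area = (16/2)·5.811²·sin(360°/16) = 103.39 mm²); the cube at (3.5, 0.5) is absent (z outside [1.5, 9.5]); Subtracting the remaining from the first: starting from the 22.5×12.5 cube (281.25 mm²), the cone at (5, 6) partially overlaps it — only the 100.56 mm² overlap (of its 103.39 mm²) is removed, clipping the outline — area = 180.69 mm²; (whole slice rotated 30° about Z — lengths, areas and connectivity unchanged). Checking containment: the cross-section at z = 12.48 is a subset of the cross-section at z = 1.2.

entirely on top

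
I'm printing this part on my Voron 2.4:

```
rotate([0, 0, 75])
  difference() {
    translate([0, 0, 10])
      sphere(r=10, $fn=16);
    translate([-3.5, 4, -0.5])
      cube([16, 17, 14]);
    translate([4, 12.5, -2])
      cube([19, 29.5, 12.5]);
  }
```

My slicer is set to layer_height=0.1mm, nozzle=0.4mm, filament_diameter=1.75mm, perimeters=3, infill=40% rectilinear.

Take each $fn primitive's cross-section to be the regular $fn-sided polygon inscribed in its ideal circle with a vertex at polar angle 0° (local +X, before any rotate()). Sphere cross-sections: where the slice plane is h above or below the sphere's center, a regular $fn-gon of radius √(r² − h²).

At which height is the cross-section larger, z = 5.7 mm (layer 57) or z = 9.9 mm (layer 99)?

Layer 57 (z = 5.7): the sphere: section is a regular 16-gon, circumradius = √(r²−h²) = √(10²−4.3²) = 9.028 (area = (16/2)·9.028²·sin(360°/16) = 249.54 mm²); the cube at (-3.5, 4) is present — its section is the full 16×17 rectangle (area 272.00 mm²); the cube at (4, 12.5) is present — its section is the full 19×29.5 rectangle (area 560.50 mm²); Subtracting the remaining from the first: starting from the r=10 sphere (249.54 mm²), the 16×17 cube at (-3.5, 4) partially overlaps it — only the 44.31 mm² overlap (of its 272.00 mm²) is removed, clipping the outline; the 19×29.5 cube at (4, 12.5) misses the remaining region (no effect) — area = 205.23 mm²; (whole slice rotated 75° about Z — lengths, areas and connectivity unchanged). So its area = 205.23 mm². Layer 99 (z = 9.9): the sphere: section is a regular 16-gon, circumradius = √(r²−h²) = √(10²−0.1²) = 9.999 (area = (16/2)·9.999²·sin(360°/16) = 306.12 mm²); the cube at (-3.5, 4) is present — its section is the full 16×17 rectangle (area 272.00 mm²); the cube at (4, 12.5) (footprint 19×29.5) is included at this height (area 560.50 mm²); After the difference (first − rest): starting from the r=10 sphere (306.12 mm²), the 16×17 cube at (-3.5, 4) partially overlaps it — only the 57.91 mm² overlap (of its 272.00 mm²) is removed, clipping the outline; the 19×29.5 cube at (4, 12.5) misses the remaining region (no effect) — area = 248.21 mm²; (whole slice rotated 75° about Z — lengths, areas and connectivity unchanged). So its area = 248.21 mm². Layer 99 is larger (248.21 vs 205.23 mm²).

layer 99 (z = 9.9 mm)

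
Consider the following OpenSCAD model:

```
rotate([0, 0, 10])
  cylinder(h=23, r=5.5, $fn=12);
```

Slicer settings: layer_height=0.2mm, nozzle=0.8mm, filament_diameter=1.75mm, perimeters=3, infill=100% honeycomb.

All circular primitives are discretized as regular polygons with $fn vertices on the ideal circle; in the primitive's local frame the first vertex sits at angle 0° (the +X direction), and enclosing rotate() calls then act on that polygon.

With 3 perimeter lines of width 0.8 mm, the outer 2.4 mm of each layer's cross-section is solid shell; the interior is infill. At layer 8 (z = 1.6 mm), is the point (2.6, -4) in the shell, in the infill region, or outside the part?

shell

At z = 1.6 mm: the r=5.5 cylinder contributes a regular 12-gon of circumradius 5.5; (whole slice rotated 10° about Z — lengths, areas and connectivity unchanged). Overall, the cross-section is a single solid region. Undo the 10° rotation: the query point maps to (1.866, -4.391) in the un-rotated model frame. The nearest boundary edge runs (-0.00, -5.50)→(2.75, -4.76); distance from the point to it = 0.59 mm. The point is inside the cross-section, 0.59 mm from the nearest boundary — within the 2.4 mm shell band (3 × 0.8).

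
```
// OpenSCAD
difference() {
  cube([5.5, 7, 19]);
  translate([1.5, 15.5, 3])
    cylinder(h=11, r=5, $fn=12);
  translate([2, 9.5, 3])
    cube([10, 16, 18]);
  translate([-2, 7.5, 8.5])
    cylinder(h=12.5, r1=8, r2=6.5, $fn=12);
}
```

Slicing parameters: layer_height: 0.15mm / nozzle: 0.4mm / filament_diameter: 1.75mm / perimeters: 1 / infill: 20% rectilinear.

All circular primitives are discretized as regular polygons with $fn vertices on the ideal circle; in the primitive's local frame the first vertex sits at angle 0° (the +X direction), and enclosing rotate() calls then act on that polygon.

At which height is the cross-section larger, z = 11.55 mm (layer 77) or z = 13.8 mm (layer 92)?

layer 92 (z = 13.8 mm)

Layer 77 (z = 11.55): the 5.5×7 cube contributes its full rectangle (area 38.50 mm²); the cylinder at (1.5, 15.5): section is a regular 12-gon, circumradius r=5 (area = (12/2)·5.000²·sin(360°/12) = 75.00 mm²); the cube at (2, 9.5) (footprint 10×16) is included at this height (area 160.00 mm²); the cone at (-2, 7.5): at t=0.244 of its height the radius interpolates to r₁+(r₂−r₁)t = 7.634, giving a regular 12-gon of that circumradius (area = (12/2)·7.634²·sin(360°/12) = 174.83 mm²); After the difference (first − rest): starting from the 5.5×7 cube (38.50 mm²), the r=5 cylinder at (1.5, 15.5) misses the remaining region (no effect); the 10×16 cube at (2, 9.5) misses the remaining region (no effect); the cone at (-2, 7.5) partially overlaps it — only the 26.19 mm² overlap (of its 174.83 mm²) is removed, clipping the outline — area = 12.31 mm². So its area = 12.31 mm². Layer 92 (z = 13.8): the cube is present — its section is the full 5.5×7 rectangle (area 38.50 mm²); the cylinder at (1.5, 15.5): section is a regular 12-gon, circumradius r=5 (area = (12/2)·5.000²·sin(360°/12) = 75.00 mm²); the 10×16 cube at (2, 9.5) contributes its full rectangle (area 160.00 mm²); the cone at (-2, 7.5) (r1=8→r2=6.5) has section circumradius 7.364 here — a regular 12-gon (area = (12/2)·7.364²·sin(360°/12) = 162.69 mm²); Subtracting the remaining from the first: starting from the 5.5×7 cube (38.50 mm²), the r=5 cylinder at (1.5, 15.5) misses the remaining region (no effect); the 10×16 cube at (2, 9.5) misses the remaining region (no effect); the cone at (-2, 7.5) partially overlaps it — only the 23.83 mm² overlap (of its 162.69 mm²) is removed, clipping the outline — area = 14.67 mm². So its area = 14.67 mm². Layer 92 is larger (14.67 vs 12.31 mm²).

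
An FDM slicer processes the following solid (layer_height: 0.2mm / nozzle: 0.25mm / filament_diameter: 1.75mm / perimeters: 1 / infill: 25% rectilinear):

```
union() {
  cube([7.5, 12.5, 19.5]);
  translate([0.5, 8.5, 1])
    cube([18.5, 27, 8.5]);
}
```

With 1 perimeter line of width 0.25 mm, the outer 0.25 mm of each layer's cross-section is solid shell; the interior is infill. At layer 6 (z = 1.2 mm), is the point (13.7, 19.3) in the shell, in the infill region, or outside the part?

At z = 1.2 mm: the cube is present — its section is the full 7.5×12.5 rectangle; the cube at (0.5, 8.5) (footprint 18.5×27) is included at this height; Combining (union): the regions partially overlap (shared area 28.00 mm²), so overlapping operands fuse into one piece — 1 connected region. Overall, the cross-section is a single solid region. The nearest boundary edge runs (19.00, 35.50)→(19.00, 8.50); distance from the point to it = 5.30 mm. The point is inside the cross-section and 5.30 mm from the nearest boundary — more than the 0.25 mm shell width (1 × 0.25), so it's in the infill interior.

infill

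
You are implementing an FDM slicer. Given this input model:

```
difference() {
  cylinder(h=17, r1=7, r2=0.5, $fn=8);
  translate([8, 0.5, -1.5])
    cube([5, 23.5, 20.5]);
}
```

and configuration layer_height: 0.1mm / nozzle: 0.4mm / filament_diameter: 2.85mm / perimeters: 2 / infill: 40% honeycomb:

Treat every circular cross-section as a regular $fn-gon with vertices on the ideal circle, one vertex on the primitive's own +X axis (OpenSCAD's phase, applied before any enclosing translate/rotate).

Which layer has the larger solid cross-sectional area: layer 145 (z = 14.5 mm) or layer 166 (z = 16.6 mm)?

Layer 145 (z = 14.5): the cone contributes a regular 8-gon of circumradius 1.456 (interpolated between r1=7 and r2=0.5 at t=0.853) (area = (8/2)·1.456²·sin(360°/8) = 6.00 mm²); the cube at (8, 0.5) is present — its section is the full 5×23.5 rectangle (area 117.50 mm²); After the difference (first − rest): starting from the cone (6.00 mm²), the 5×23.5 cube at (8, 0.5) misses the remaining region (no effect) — area = 6.00 mm². So its area = 6.00 mm². Layer 166 (z = 16.6): the cone contributes a regular 8-gon of circumradius 0.653 (interpolated between r1=7 and r2=0.5 at t=0.976) (area = (8/2)·0.653²·sin(360°/8) = 1.21 mm²); the cube at (8, 0.5) is present — its section is the full 5×23.5 rectangle (area 117.50 mm²); After the difference (first − rest): starting from the cone (1.21 mm²), the 5×23.5 cube at (8, 0.5) misses the remaining region (no effect) — area = 1.21 mm². So its area = 1.21 mm². Layer 145 is larger (6.00 vs 1.21 mm²).

layer 145 (z = 14.5 mm)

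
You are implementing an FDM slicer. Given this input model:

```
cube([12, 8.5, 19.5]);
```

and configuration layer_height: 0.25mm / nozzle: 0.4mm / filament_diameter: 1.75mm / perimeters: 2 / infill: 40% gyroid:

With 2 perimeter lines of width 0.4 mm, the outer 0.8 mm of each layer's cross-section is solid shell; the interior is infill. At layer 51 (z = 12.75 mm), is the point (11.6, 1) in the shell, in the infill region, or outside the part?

At z = 12.75 mm: the cube (footprint 12×8.5) is included at this height. Overall, the cross-section is a single solid region. The nearest boundary edge runs (12.00, 0.00)→(12.00, 8.50); distance from the point to it = 0.40 mm. The point is inside the cross-section, 0.40 mm from the nearest boundary — within the 0.8 mm shell band (2 × 0.4).

shell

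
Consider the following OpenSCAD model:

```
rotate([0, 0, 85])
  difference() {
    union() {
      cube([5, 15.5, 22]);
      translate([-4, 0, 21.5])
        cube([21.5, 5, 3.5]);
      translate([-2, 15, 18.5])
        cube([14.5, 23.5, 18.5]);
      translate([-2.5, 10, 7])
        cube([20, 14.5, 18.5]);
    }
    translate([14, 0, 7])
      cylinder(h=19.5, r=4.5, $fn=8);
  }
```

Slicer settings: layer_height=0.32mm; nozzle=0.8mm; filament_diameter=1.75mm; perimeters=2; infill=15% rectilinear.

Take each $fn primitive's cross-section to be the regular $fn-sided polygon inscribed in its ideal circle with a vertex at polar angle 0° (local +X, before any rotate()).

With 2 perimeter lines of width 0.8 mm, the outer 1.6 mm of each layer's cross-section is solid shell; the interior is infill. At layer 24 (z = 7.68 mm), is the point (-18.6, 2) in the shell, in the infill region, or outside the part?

At z = 7.68 mm: the cube (footprint 5×15.5) is included at this height; the cube at (-4, 0) is not intersected at this z (z outside [21.5, 25]); the cube at (-2, 15) does not reach this height (z outside [18.5, 37]); the 20×14.5 cube at (-2.5, 10) contributes its full rectangle; Merging all regions: the regions partially overlap (shared area 27.50 mm²), so overlapping operands fuse into one piece — 1 connected region; the r=4.5 cylinder at (14, 0) contributes a regular 8-gon of circumradius 4.5; Subtracting the remaining from the first: starting from that combined region, the r=4.5 cylinder at (14, 0) misses the remaining region (no effect) — 1 connected region; (rotated 85° about Z; rotation is an isometry so areas/perimeters/island counts are preserved). Overall, the cross-section is a single solid region. Undo the 85° rotation: the query point maps to (0.371, 18.704) in the un-rotated model frame. The nearest boundary edge runs (-2.50, 10.00)→(-2.50, 24.50); distance from the point to it = 2.87 mm. The point is inside the cross-section and 2.87 mm from the nearest boundary — more than the 1.6 mm shell width (2 × 0.8), so it's in the infill interior.

infill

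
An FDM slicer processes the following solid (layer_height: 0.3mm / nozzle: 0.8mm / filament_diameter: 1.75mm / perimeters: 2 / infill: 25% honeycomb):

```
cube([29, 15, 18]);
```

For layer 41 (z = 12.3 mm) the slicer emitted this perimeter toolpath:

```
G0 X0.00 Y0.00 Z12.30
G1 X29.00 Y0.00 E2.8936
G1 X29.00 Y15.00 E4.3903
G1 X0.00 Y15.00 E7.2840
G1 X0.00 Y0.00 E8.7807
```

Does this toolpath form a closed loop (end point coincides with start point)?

yes

Start point (G0): (0.00, 0.00). End point (last G1): the path returns to the start — closed.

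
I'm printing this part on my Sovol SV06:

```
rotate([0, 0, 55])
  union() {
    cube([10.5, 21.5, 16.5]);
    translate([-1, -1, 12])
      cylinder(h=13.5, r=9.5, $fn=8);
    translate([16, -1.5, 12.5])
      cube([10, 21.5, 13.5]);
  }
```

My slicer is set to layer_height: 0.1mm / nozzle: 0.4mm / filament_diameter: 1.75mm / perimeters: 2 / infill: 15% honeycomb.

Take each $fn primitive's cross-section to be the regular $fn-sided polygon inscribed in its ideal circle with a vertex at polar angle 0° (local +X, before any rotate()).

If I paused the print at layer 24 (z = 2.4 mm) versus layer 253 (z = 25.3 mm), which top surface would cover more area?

Layer 24 (z = 2.4): the cube (footprint 10.5×21.5) is included at this height (area 225.75 mm²); the cylinder at (-1, -1) is not intersected at this z (z outside [12, 25.5]); the cube at (16, -1.5) does not reach this height (z outside [12.5, 26]); Merging all regions: only the 10.5×21.5 cube is present, so the union is just that shape — area = 225.75 mm²; (whole slice rotated 55° about Z — lengths, areas and connectivity unchanged). So its area = 225.75 mm². Layer 253 (z = 25.3): the cube does not reach this height (z outside [0, 16.5]); the r=9.5 cylinder at (-1, -1) contributes a regular 8-gon of circumradius 9.5 (area = (8/2)·9.500²·sin(360°/8) = 255.27 mm²); the cube at (16, -1.5) is present — its section is the full 10×21.5 rectangle (area 215.00 mm²); Taking the union: the 2 present regions are separate (no shared area or edge), so areas and boundary lengths simply add and each stays a separate island — area = 470.27 mm²; (rotated 55° about Z; rotation is an isometry so areas/perimeters/island counts are preserved). So its area = 470.27 mm². Layer 253 is larger (470.27 vs 225.75 mm²).

layer 253 (z = 25.3 mm)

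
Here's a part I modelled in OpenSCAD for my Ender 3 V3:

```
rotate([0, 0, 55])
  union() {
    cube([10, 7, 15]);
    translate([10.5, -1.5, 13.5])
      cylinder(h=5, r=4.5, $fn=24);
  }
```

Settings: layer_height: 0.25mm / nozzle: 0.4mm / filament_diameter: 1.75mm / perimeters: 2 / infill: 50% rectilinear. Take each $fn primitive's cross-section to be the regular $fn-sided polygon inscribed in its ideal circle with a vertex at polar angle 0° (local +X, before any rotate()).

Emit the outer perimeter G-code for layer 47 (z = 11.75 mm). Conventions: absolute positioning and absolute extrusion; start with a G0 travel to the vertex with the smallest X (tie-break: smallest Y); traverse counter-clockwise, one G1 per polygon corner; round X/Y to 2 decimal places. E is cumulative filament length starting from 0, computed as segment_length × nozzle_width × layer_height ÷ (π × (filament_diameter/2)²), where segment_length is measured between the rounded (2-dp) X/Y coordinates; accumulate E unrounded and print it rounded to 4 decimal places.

At z = 11.75 mm: the 10×7 cube contributes its full rectangle; the cylinder at (10.5, -1.5) is absent (z outside [13.5, 18.5]); Combining (union): only the 10×7 cube is present, so the union is just that shape — 1 connected region; (rotated 55° about Z; rotation is an isometry so areas/perimeters/island counts are preserved). The outline is a single polygon with 4 vertices. Extrusion per mm of travel: 0.4 × 0.25 / (π × 0.875²) = 0.041575. Accumulating E over each segment gives final E = 1.4137.

G0 X-5.73 Y4.02 Z11.75
G1 X0.00 Y0.00 E0.2910
G1 X5.74 Y8.19 E0.7068
G1 X0.00 Y12.21 E0.9982
G1 X-5.73 Y4.02 E1.4137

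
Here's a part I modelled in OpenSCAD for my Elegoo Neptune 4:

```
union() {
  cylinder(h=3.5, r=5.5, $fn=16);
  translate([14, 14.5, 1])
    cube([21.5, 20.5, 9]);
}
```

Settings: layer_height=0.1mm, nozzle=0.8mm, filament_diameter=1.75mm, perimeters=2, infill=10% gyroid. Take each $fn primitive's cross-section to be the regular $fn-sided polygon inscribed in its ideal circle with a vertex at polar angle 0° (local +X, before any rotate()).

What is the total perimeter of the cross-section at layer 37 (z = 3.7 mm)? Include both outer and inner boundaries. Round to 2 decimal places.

84.00 mm

At z = 3.7 mm: the cylinder is absent (z outside [0, 3.5]); the cube at (14, 14.5) (footprint 21.5×20.5) is included at this height (perimeter 84.00 mm); Merging all regions: only the 21.5×20.5 cube at (14, 14.5) is present, so the union is just that shape — boundary = 84.00 mm. Overall, the cross-section is a single solid region. Total boundary length (outer) = 84.00 mm.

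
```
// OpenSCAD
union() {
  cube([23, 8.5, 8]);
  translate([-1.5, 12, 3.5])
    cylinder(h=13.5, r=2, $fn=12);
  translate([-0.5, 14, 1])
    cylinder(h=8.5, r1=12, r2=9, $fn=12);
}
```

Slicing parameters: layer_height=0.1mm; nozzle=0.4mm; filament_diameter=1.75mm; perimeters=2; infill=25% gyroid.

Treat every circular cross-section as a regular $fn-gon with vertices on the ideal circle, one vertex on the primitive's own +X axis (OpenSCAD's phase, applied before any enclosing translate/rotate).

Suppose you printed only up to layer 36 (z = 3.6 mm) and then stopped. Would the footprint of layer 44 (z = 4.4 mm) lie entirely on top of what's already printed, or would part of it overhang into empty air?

entirely on top

Compare the two slices. At z = 3.6: the 23×8.5 cube contributes its full rectangle (area 195.50 mm²); the cylinder at (-1.5, 12): section is a regular 12-gon, circumradius r=2 (area = (12/2)·2.000²·sin(360°/12) = 12.00 mm²); the cone at (-0.5, 14) (r1=12→r2=9) has section circumradius 11.082 here — a regular 12-gon (area = (12/2)·11.082²·sin(360°/12) = 368.46 mm²); Merging all regions: the regions partially overlap — summed areas 575.96 mm² minus the doubly-counted overlap 44.46 mm² gives 531.50 mm² — area = 531.50 mm². At z = 4.4: the 23×8.5 cube contributes its full rectangle (area 195.50 mm²); the cylinder at (-1.5, 12): section is a regular 12-gon, circumradius r=2 (area = (12/2)·2.000²·sin(360°/12) = 12.00 mm²); the cone at (-0.5, 14): at t=0.400 of its height the radius interpolates to r₁+(r₂−r₁)t = 10.800, giving a regular 12-gon of that circumradius (area = (12/2)·10.800²·sin(360°/12) = 349.92 mm²); Merging all regions: the regions partially overlap — summed areas 557.42 mm² minus the doubly-counted overlap 41.52 mm² gives 515.90 mm² — area = 515.90 mm². Checking containment: the cross-section at z = 4.4 is a subset of the cross-section at z = 3.6.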